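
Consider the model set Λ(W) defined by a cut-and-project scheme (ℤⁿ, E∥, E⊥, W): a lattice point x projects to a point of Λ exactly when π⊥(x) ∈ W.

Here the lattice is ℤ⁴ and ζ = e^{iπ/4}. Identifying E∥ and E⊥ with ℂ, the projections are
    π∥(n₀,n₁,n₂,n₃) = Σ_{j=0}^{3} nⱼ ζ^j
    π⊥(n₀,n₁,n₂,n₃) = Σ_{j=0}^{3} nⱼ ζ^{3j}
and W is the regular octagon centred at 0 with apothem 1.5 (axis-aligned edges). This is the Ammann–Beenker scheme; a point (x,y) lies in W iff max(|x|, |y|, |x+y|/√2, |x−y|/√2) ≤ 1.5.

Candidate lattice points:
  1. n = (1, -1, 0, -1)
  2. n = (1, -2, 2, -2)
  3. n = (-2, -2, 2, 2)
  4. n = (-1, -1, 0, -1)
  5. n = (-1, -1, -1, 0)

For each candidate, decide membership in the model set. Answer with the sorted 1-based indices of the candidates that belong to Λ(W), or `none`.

With ζ = e^{iπ/4} the internal vectors are ζ^0,ζ^3,ζ^6,ζ^9.
candidate 1: n = (1, -1, 0, -1) → π⊥ ≈ (+1.0000, -1.4142); max(|x|,|y|,|x±y|/√2) = 1.7071 > 1.5 ⇒ ∉ W
candidate 2: n = (1, -2, 2, -2) → π⊥ ≈ (+1.0000, -4.8284); max(|x|,|y|,|x±y|/√2) = 4.8284 > 1.5 ⇒ ∉ W
candidate 3: n = (-2, -2, 2, 2) → π⊥ ≈ (+0.8284, -2.0000); max(|x|,|y|,|x±y|/√2) = 2.0000 > 1.5 ⇒ ∉ W
candidate 4: n = (-1, -1, 0, -1) → π⊥ ≈ (-1.0000, -1.4142); max(|x|,|y|,|x±y|/√2) = 1.7071 > 1.5 ⇒ ∉ W
candidate 5: n = (-1, -1, -1, 0) → π⊥ ≈ (-0.2929, +0.2929); max(|x|,|y|,|x±y|/√2) = 0.4142 ≤ 1.5 ⇒ ∈ W

5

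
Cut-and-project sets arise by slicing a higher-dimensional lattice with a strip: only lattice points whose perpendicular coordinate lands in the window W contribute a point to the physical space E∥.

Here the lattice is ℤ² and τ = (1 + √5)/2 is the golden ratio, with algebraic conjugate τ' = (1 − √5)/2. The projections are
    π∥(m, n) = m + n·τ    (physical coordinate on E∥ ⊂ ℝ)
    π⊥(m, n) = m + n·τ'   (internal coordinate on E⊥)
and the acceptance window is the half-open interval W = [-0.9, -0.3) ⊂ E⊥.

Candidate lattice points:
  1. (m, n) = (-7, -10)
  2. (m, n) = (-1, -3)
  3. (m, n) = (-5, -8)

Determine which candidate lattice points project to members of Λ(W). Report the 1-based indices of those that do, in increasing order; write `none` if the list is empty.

1

Compute τ' = (1−√5)/2 = -0.618034, so π⊥(m,n) = m -0.618034·n.
#1 (-7,-10): internal coord -7 + (-10)·τ' = -0.819660; -0.819660 ∈ [-0.9, -0.3) → IN Λ
#2 (-1,-3): internal coord -1 + (-3)·τ' = +0.854102; +0.854102 ∉ [-0.9, -0.3) → out
#3 (-5,-8): internal coord -5 + (-8)·τ' = -0.055728; -0.055728 ∉ [-0.9, -0.3) → out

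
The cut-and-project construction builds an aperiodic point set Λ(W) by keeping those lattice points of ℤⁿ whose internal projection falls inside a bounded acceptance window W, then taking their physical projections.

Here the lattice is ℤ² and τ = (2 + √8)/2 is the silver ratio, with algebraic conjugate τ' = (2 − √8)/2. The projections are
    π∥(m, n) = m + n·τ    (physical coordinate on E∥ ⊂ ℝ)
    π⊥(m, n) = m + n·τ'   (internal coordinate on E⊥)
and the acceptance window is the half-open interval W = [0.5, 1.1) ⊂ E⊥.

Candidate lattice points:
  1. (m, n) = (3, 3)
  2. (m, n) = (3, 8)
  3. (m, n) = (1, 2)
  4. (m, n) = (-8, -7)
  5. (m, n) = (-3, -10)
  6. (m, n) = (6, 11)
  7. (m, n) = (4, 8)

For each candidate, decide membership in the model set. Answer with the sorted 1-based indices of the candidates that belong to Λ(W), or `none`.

Numerically τ ≈ 2.4142 and τ' = −1/τ ≈ -0.4142.
#1 (3,3): internal coord 3 + (3)·τ' = +1.7574; +1.7574 ∉ [0.5, 1.1) → out
#2 (3,8): internal coord 3 + (8)·τ' = -0.3137; -0.3137 ∉ [0.5, 1.1) → out
#3 (1,2): internal coord 1 + (2)·τ' = +0.1716; +0.1716 ∉ [0.5, 1.1) → out
#4 (-8,-7): internal coord -8 + (-7)·τ' = -5.1005; -5.1005 ∉ [0.5, 1.1) → out
#5 (-3,-10): internal coord -3 + (-10)·τ' = +1.1421; +1.1421 ∉ [0.5, 1.1) → out
#6 (6,11): internal coord 6 + (11)·τ' = +1.4437; +1.4437 ∉ [0.5, 1.1) → out
#7 (4,8): internal coord 4 + (8)·τ' = +0.6863; +0.6863 ∈ [0.5, 1.1) → IN Λ

7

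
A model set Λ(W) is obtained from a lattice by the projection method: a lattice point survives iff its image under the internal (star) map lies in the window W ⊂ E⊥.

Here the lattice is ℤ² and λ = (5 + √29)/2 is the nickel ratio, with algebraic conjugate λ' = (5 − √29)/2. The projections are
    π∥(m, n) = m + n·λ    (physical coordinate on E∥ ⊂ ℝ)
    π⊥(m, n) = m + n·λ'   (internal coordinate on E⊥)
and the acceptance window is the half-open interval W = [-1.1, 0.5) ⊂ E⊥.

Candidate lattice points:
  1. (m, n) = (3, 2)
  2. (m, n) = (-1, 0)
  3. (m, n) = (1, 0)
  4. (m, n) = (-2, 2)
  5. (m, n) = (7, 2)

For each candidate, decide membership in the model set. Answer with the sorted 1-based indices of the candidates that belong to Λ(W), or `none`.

Numerically λ ≈ 5.192582 and λ' = −1/λ ≈ -0.192582.
[1] lift (3,2): star map gives 2.614835; window check -1.1 ≤ 2.614835 < 0.5 is false → out
[2] lift (-1,0): star map gives -1.000000; window check -1.1 ≤ -1.000000 < 0.5 is true → IN Λ
[3] lift (1,0): star map gives 1.000000; window check -1.1 ≤ 1.000000 < 0.5 is false → out
[4] lift (-2,2): star map gives -2.385165; window check -1.1 ≤ -2.385165 < 0.5 is false → out
[5] lift (7,2): star map gives 6.614835; window check -1.1 ≤ 6.614835 < 0.5 is false → out

2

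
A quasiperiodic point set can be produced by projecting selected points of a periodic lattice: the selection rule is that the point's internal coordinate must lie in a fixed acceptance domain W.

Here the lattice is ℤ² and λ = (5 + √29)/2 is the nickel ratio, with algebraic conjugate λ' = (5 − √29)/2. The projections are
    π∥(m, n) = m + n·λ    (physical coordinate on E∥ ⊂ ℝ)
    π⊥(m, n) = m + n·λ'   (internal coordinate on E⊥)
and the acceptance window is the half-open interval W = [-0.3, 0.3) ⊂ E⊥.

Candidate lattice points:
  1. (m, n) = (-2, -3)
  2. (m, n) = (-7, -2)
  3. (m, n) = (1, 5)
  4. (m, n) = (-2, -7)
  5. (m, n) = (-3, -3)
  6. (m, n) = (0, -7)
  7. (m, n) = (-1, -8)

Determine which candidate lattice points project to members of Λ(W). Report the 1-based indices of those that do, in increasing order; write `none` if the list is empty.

3

Numerically λ ≈ 5.19258 and λ' = −1/λ ≈ -0.19258.
[1] lift (-2,-3): star map gives -1.42225; window check -0.3 ≤ -1.42225 < 0.3 is false → out
[2] lift (-7,-2): star map gives -6.61484; window check -0.3 ≤ -6.61484 < 0.3 is false → out
[3] lift (1,5): star map gives 0.03709; window check -0.3 ≤ 0.03709 < 0.3 is true → IN Λ
[4] lift (-2,-7): star map gives -0.65192; window check -0.3 ≤ -0.65192 < 0.3 is false → out
[5] lift (-3,-3): star map gives -2.42225; window check -0.3 ≤ -2.42225 < 0.3 is false → out
[6] lift (0,-7): star map gives 1.34808; window check -0.3 ≤ 1.34808 < 0.3 is false → out
[7] lift (-1,-8): star map gives 0.54066; window check -0.3 ≤ 0.54066 < 0.3 is false → out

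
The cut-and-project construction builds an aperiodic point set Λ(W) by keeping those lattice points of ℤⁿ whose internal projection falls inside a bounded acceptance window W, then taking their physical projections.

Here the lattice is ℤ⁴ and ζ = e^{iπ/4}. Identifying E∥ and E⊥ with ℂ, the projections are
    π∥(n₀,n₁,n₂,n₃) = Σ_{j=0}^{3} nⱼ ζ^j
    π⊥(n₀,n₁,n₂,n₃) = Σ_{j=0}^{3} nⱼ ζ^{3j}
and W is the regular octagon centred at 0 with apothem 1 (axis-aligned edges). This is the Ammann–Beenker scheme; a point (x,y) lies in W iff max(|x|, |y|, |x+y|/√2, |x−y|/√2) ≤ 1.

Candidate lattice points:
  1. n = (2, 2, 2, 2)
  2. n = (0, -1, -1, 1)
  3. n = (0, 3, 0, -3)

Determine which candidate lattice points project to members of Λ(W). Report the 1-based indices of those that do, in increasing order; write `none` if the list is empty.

none

Internal map: ζ^{3j} for j=0..3 gives (1,0), (−√2/2,√2/2), (0,−1), (√2/2,√2/2).
#1 (2, 2, 2, 2): internal (2.00000, 0.82843); octagon support 2.00000 vs apothem 1 → ∉ W
#2 (0, -1, -1, 1): internal (1.41421, 1.00000); octagon support 1.70711 vs apothem 1 → ∉ W
#3 (0, 3, 0, -3): internal (-4.24264, 0.00000); octagon support 4.24264 vs apothem 1 → ∉ W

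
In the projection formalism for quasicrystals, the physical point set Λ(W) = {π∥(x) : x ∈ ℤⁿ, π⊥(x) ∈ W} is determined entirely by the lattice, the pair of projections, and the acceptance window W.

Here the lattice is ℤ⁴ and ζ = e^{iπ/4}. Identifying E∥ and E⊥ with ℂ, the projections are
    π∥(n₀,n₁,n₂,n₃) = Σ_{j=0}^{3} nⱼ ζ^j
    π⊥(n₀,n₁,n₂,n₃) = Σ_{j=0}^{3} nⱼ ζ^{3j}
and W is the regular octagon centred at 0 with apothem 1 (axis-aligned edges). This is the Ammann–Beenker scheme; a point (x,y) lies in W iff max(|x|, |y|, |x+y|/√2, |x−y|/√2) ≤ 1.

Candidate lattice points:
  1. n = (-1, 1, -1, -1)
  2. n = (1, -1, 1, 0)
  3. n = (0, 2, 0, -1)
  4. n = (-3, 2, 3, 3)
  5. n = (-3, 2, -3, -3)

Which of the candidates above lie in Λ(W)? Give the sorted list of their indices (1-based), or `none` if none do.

none

π⊥(n) = n₀ + n₁ζ³ + n₂ζ⁶ + n₃ζ⁹ where ζ = e^{iπ/4}.
#1 (-1, 1, -1, -1): internal (-2.41421, 1.00000); octagon support 2.41421 vs apothem 1 → ∉ W
#2 (1, -1, 1, 0): internal (1.70711, -1.70711); octagon support 2.41421 vs apothem 1 → ∉ W
#3 (0, 2, 0, -1): internal (-2.12132, 0.70711); octagon support 2.12132 vs apothem 1 → ∉ W
#4 (-3, 2, 3, 3): internal (-2.29289, 0.53553); octagon support 2.29289 vs apothem 1 → ∉ W
#5 (-3, 2, -3, -3): internal (-6.53553, 2.29289); octagon support 6.53553 vs apothem 1 → ∉ W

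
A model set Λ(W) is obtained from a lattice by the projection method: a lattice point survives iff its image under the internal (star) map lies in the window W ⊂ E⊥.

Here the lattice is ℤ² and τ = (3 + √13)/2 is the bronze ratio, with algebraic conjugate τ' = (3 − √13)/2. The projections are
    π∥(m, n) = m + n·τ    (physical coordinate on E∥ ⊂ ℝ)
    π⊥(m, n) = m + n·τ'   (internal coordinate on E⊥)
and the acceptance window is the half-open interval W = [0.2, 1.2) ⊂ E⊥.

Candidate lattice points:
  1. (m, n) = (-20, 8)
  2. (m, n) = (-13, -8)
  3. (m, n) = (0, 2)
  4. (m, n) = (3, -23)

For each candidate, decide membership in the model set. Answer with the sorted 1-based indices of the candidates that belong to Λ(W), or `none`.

τ' = (3−√13)/2 ≈ -0.302776.
candidate 1: (m,n)=(-20,8) → π∥ = -20+8·τ ≈ 6.422205, π⊥ = -20+8·τ' ≈ -22.422205 ∉ [0.2, 1.2) ⇒ out
candidate 2: (m,n)=(-13,-8) → π∥ = -13-8·τ ≈ -39.422205, π⊥ = -13-8·τ' ≈ -10.577795 ∉ [0.2, 1.2) ⇒ out
candidate 3: (m,n)=(0,2) → π∥ = 0+2·τ ≈ 6.605551, π⊥ = 0+2·τ' ≈ -0.605551 ∉ [0.2, 1.2) ⇒ out
candidate 4: (m,n)=(3,-23) → π∥ = 3-23·τ ≈ -72.963840, π⊥ = 3-23·τ' ≈ 9.963840 ∉ [0.2, 1.2) ⇒ out

none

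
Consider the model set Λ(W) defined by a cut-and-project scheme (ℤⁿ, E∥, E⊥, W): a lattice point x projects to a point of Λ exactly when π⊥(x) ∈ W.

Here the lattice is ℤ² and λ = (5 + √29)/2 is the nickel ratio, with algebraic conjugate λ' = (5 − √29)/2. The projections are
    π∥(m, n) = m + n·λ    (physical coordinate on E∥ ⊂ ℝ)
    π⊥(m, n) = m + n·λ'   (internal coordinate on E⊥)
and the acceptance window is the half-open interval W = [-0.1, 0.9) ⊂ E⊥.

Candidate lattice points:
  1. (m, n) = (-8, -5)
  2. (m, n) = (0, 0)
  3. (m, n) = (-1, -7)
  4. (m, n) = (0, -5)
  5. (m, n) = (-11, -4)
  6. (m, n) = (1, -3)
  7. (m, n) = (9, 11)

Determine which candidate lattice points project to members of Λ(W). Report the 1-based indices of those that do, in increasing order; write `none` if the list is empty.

2, 3

λ' = (5−√29)/2 ≈ -0.192582.
candidate 1: (m,n)=(-8,-5) → π∥ = -8-5·λ ≈ -33.962912, π⊥ = -8-5·λ' ≈ -7.037088 ∉ [-0.1, 0.9) ⇒ out
candidate 2: (m,n)=(0,0) → π∥ = 0+0·λ ≈ 0.000000, π⊥ = 0+0·λ' ≈ 0.000000 ∈ [-0.1, 0.9) ⇒ IN Λ
candidate 3: (m,n)=(-1,-7) → π∥ = -1-7·λ ≈ -37.348077, π⊥ = -1-7·λ' ≈ 0.348077 ∈ [-0.1, 0.9) ⇒ IN Λ
candidate 4: (m,n)=(0,-5) → π∥ = 0-5·λ ≈ -25.962912, π⊥ = 0-5·λ' ≈ 0.962912 ∉ [-0.1, 0.9) ⇒ out
candidate 5: (m,n)=(-11,-4) → π∥ = -11-4·λ ≈ -31.770330, π⊥ = -11-4·λ' ≈ -10.229670 ∉ [-0.1, 0.9) ⇒ out
candidate 6: (m,n)=(1,-3) → π∥ = 1-3·λ ≈ -14.577747, π⊥ = 1-3·λ' ≈ 1.577747 ∉ [-0.1, 0.9) ⇒ out
candidate 7: (m,n)=(9,11) → π∥ = 9+11·λ ≈ 66.118406, π⊥ = 9+11·λ' ≈ 6.881594 ∉ [-0.1, 0.9) ⇒ out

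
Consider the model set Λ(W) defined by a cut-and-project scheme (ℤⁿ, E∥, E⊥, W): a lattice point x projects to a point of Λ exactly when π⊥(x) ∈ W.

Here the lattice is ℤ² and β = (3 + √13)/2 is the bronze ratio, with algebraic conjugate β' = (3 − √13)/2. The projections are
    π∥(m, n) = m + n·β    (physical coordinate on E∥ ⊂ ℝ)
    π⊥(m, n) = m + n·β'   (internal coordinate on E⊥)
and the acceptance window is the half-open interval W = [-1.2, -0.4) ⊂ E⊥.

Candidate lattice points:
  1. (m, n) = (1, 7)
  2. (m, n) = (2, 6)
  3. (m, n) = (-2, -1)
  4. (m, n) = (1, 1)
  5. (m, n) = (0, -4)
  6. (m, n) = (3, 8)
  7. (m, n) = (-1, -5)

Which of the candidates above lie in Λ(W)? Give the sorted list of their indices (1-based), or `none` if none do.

1

β' = (3−√13)/2 ≈ -0.30278.
#1 (1,7): internal coord 1 + (7)·β' = -1.11943; -1.11943 ∈ [-1.2, -0.4) → IN Λ
#2 (2,6): internal coord 2 + (6)·β' = +0.18335; +0.18335 ∉ [-1.2, -0.4) → out
#3 (-2,-1): internal coord -2 + (-1)·β' = -1.69722; -1.69722 ∉ [-1.2, -0.4) → out
#4 (1,1): internal coord 1 + (1)·β' = +0.69722; +0.69722 ∉ [-1.2, -0.4) → out
#5 (0,-4): internal coord 0 + (-4)·β' = +1.21110; +1.21110 ∉ [-1.2, -0.4) → out
#6 (3,8): internal coord 3 + (8)·β' = +0.57779; +0.57779 ∉ [-1.2, -0.4) → out
#7 (-1,-5): internal coord -1 + (-5)·β' = +0.51388; +0.51388 ∉ [-1.2, -0.4) → out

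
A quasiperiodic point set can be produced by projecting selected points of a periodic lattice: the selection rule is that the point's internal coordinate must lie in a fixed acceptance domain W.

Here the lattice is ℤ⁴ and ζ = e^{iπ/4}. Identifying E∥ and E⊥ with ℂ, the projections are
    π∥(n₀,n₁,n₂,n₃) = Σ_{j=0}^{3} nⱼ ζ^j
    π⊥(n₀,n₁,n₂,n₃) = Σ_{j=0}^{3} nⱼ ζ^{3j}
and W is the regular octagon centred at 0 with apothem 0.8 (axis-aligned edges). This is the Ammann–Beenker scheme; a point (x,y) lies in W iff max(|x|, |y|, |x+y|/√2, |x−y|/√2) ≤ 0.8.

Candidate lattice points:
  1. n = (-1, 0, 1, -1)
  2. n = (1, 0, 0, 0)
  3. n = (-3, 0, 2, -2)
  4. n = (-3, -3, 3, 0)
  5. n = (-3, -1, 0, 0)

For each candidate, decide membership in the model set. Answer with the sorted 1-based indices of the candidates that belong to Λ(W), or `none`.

Internal map: ζ^{3j} for j=0..3 gives (1,0), (−√2/2,√2/2), (0,−1), (√2/2,√2/2).
candidate 1: n = (-1, 0, 1, -1) → π⊥ ≈ (-1.707107, -1.707107); max(|x|,|y|,|x±y|/√2) = 2.414214 > 0.8 ⇒ ∉ W
candidate 2: n = (1, 0, 0, 0) → π⊥ ≈ (+1.000000, +0.000000); max(|x|,|y|,|x±y|/√2) = 1.000000 > 0.8 ⇒ ∉ W
candidate 3: n = (-3, 0, 2, -2) → π⊥ ≈ (-4.414214, -3.414214); max(|x|,|y|,|x±y|/√2) = 5.535534 > 0.8 ⇒ ∉ W
candidate 4: n = (-3, -3, 3, 0) → π⊥ ≈ (-0.878680, -5.121320); max(|x|,|y|,|x±y|/√2) = 5.121320 > 0.8 ⇒ ∉ W
candidate 5: n = (-3, -1, 0, 0) → π⊥ ≈ (-2.292893, -0.707107); max(|x|,|y|,|x±y|/√2) = 2.292893 > 0.8 ⇒ ∉ W

none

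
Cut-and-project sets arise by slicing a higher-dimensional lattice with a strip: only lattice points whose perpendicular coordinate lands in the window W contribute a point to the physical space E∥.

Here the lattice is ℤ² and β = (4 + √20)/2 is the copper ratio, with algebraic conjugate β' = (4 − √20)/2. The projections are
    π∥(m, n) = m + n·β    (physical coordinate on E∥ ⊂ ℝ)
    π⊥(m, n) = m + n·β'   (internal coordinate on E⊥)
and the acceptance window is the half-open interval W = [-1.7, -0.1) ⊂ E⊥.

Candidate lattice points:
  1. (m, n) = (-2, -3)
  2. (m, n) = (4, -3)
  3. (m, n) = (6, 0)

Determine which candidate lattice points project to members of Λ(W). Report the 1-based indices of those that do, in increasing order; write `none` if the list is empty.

1

β' = (4−√20)/2 ≈ -0.2361.
[1] lift (-2,-3): star map gives -1.2918; window check -1.7 ≤ -1.2918 < -0.1 is true → IN Λ
[2] lift (4,-3): star map gives 4.7082; window check -1.7 ≤ 4.7082 < -0.1 is false → out
[3] lift (6,0): star map gives 6.0000; window check -1.7 ≤ 6.0000 < -0.1 is false → out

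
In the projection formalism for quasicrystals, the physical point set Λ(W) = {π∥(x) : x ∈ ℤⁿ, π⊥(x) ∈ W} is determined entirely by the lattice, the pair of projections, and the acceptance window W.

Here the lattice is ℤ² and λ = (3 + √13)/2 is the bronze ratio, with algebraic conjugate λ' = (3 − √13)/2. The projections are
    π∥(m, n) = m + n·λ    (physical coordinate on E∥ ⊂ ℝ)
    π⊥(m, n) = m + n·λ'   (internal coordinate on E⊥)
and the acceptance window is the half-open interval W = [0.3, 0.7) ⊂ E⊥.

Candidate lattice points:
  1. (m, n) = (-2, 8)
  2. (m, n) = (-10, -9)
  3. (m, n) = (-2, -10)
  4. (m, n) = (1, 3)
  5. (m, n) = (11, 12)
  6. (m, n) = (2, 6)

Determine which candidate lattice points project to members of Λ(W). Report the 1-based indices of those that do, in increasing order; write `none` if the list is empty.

none

λ' = (3−√13)/2 ≈ -0.3028.
candidate 1: (m,n)=(-2,8) → π∥ = -2+8·λ ≈ 24.4222, π⊥ = -2+8·λ' ≈ -4.4222 ∉ [0.3, 0.7) ⇒ out
candidate 2: (m,n)=(-10,-9) → π∥ = -10-9·λ ≈ -39.7250, π⊥ = -10-9·λ' ≈ -7.2750 ∉ [0.3, 0.7) ⇒ out
candidate 3: (m,n)=(-2,-10) → π∥ = -2-10·λ ≈ -35.0278, π⊥ = -2-10·λ' ≈ 1.0278 ∉ [0.3, 0.7) ⇒ out
candidate 4: (m,n)=(1,3) → π∥ = 1+3·λ ≈ 10.9083, π⊥ = 1+3·λ' ≈ 0.0917 ∉ [0.3, 0.7) ⇒ out
candidate 5: (m,n)=(11,12) → π∥ = 11+12·λ ≈ 50.6333, π⊥ = 11+12·λ' ≈ 7.3667 ∉ [0.3, 0.7) ⇒ out
candidate 6: (m,n)=(2,6) → π∥ = 2+6·λ ≈ 21.8167, π⊥ = 2+6·λ' ≈ 0.1833 ∉ [0.3, 0.7) ⇒ out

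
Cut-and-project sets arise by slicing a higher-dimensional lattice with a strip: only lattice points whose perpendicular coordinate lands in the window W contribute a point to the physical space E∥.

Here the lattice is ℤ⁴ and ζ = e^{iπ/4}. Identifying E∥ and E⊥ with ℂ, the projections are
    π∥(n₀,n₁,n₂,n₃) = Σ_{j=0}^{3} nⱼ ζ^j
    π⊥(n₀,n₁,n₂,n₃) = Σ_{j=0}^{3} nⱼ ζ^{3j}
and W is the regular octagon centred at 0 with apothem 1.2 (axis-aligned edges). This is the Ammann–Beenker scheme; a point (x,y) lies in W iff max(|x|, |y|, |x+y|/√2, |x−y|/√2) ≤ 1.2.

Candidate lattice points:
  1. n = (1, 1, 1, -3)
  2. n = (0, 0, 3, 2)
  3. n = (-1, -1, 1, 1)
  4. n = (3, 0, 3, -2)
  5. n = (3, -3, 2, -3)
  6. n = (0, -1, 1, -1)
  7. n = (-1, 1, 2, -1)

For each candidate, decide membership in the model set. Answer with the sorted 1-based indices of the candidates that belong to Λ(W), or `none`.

π⊥(n) = n₀ + n₁ζ³ + n₂ζ⁶ + n₃ζ⁹ where ζ = e^{iπ/4}.
candidate 1: n = (1, 1, 1, -3) → π⊥ ≈ (-1.828427, -2.414214); max(|x|,|y|,|x±y|/√2) = 3.000000 > 1.2 ⇒ ∉ W
candidate 2: n = (0, 0, 3, 2) → π⊥ ≈ (+1.414214, -1.585786); max(|x|,|y|,|x±y|/√2) = 2.121320 > 1.2 ⇒ ∉ W
candidate 3: n = (-1, -1, 1, 1) → π⊥ ≈ (+0.414214, -1.000000); max(|x|,|y|,|x±y|/√2) = 1.000000 ≤ 1.2 ⇒ ∈ W
candidate 4: n = (3, 0, 3, -2) → π⊥ ≈ (+1.585786, -4.414214); max(|x|,|y|,|x±y|/√2) = 4.414214 > 1.2 ⇒ ∉ W
candidate 5: n = (3, -3, 2, -3) → π⊥ ≈ (+3.000000, -6.242641); max(|x|,|y|,|x±y|/√2) = 6.535534 > 1.2 ⇒ ∉ W
candidate 6: n = (0, -1, 1, -1) → π⊥ ≈ (+0.000000, -2.414214); max(|x|,|y|,|x±y|/√2) = 2.414214 > 1.2 ⇒ ∉ W
candidate 7: n = (-1, 1, 2, -1) → π⊥ ≈ (-2.414214, -2.000000); max(|x|,|y|,|x±y|/√2) = 3.121320 > 1.2 ⇒ ∉ W

3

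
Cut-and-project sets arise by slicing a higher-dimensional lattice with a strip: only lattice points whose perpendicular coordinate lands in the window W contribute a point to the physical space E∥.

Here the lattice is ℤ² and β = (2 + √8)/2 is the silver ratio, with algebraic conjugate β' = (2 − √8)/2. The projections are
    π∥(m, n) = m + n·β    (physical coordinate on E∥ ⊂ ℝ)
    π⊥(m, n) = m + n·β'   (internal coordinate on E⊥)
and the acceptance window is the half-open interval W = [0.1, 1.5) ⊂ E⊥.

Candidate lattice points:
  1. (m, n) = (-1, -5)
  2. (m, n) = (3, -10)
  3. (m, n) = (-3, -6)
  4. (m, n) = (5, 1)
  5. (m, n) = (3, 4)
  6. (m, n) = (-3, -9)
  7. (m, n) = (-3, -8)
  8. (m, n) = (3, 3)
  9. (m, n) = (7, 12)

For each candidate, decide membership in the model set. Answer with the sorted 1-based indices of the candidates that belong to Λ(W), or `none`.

1, 5, 6, 7

Compute β' = (2−√8)/2 = -0.41421, so π⊥(m,n) = m -0.41421·n.
#1 (-1,-5): internal coord -1 + (-5)·β' = +1.07107; +1.07107 ∈ [0.1, 1.5) → IN Λ
#2 (3,-10): internal coord 3 + (-10)·β' = +7.14214; +7.14214 ∉ [0.1, 1.5) → out
#3 (-3,-6): internal coord -3 + (-6)·β' = -0.51472; -0.51472 ∉ [0.1, 1.5) → out
#4 (5,1): internal coord 5 + (1)·β' = +4.58579; +4.58579 ∉ [0.1, 1.5) → out
#5 (3,4): internal coord 3 + (4)·β' = +1.34315; +1.34315 ∈ [0.1, 1.5) → IN Λ
#6 (-3,-9): internal coord -3 + (-9)·β' = +0.72792; +0.72792 ∈ [0.1, 1.5) → IN Λ
#7 (-3,-8): internal coord -3 + (-8)·β' = +0.31371; +0.31371 ∈ [0.1, 1.5) → IN Λ
#8 (3,3): internal coord 3 + (3)·β' = +1.75736; +1.75736 ∉ [0.1, 1.5) → out
#9 (7,12): internal coord 7 + (12)·β' = +2.02944; +2.02944 ∉ [0.1, 1.5) → out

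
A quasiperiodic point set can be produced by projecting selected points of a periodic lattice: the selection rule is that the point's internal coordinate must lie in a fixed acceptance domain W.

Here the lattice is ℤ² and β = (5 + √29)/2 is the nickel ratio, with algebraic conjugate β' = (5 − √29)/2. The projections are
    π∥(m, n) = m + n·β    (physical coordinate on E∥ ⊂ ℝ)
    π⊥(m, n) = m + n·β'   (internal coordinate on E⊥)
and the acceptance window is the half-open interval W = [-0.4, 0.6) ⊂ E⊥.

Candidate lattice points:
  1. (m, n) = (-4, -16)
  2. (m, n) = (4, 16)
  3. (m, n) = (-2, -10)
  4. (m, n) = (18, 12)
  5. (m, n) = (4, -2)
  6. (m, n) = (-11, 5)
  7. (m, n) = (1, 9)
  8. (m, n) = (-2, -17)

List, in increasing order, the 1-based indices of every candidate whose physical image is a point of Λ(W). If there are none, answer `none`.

3

β' = (5−√29)/2 ≈ -0.192582.
[1] lift (-4,-16): star map gives -0.918682; window check -0.4 ≤ -0.918682 < 0.6 is false → out
[2] lift (4,16): star map gives 0.918682; window check -0.4 ≤ 0.918682 < 0.6 is false → out
[3] lift (-2,-10): star map gives -0.074176; window check -0.4 ≤ -0.074176 < 0.6 is true → IN Λ
[4] lift (18,12): star map gives 15.689011; window check -0.4 ≤ 15.689011 < 0.6 is false → out
[5] lift (4,-2): star map gives 4.385165; window check -0.4 ≤ 4.385165 < 0.6 is false → out
[6] lift (-11,5): star map gives -11.962912; window check -0.4 ≤ -11.962912 < 0.6 is false → out
[7] lift (1,9): star map gives -0.733242; window check -0.4 ≤ -0.733242 < 0.6 is false → out
[8] lift (-2,-17): star map gives 1.273901; window check -0.4 ≤ 1.273901 < 0.6 is false → out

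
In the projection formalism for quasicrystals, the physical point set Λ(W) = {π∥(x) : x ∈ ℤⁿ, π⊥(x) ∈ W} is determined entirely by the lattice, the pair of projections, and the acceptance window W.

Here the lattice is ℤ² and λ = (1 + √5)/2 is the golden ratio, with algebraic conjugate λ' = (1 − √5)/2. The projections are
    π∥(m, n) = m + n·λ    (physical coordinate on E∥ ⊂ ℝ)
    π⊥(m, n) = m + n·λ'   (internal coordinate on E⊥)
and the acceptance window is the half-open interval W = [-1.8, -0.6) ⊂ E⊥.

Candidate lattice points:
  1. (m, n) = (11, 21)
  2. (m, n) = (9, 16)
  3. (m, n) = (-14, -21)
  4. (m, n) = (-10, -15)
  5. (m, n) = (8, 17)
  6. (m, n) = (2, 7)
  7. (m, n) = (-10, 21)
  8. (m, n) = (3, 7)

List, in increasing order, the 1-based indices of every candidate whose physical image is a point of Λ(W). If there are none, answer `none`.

Compute λ' = (1−√5)/2 = -0.61803, so π⊥(m,n) = m -0.61803·n.
#1 (11,21): internal coord 11 + (21)·λ' = -1.97871; -1.97871 ∉ [-1.8, -0.6) → out
#2 (9,16): internal coord 9 + (16)·λ' = -0.88854; -0.88854 ∈ [-1.8, -0.6) → IN Λ
#3 (-14,-21): internal coord -14 + (-21)·λ' = -1.02129; -1.02129 ∈ [-1.8, -0.6) → IN Λ
#4 (-10,-15): internal coord -10 + (-15)·λ' = -0.72949; -0.72949 ∈ [-1.8, -0.6) → IN Λ
#5 (8,17): internal coord 8 + (17)·λ' = -2.50658; -2.50658 ∉ [-1.8, -0.6) → out
#6 (2,7): internal coord 2 + (7)·λ' = -2.32624; -2.32624 ∉ [-1.8, -0.6) → out
#7 (-10,21): internal coord -10 + (21)·λ' = -22.97871; -22.97871 ∉ [-1.8, -0.6) → out
#8 (3,7): internal coord 3 + (7)·λ' = -1.32624; -1.32624 ∈ [-1.8, -0.6) → IN Λ

2, 3, 4, 8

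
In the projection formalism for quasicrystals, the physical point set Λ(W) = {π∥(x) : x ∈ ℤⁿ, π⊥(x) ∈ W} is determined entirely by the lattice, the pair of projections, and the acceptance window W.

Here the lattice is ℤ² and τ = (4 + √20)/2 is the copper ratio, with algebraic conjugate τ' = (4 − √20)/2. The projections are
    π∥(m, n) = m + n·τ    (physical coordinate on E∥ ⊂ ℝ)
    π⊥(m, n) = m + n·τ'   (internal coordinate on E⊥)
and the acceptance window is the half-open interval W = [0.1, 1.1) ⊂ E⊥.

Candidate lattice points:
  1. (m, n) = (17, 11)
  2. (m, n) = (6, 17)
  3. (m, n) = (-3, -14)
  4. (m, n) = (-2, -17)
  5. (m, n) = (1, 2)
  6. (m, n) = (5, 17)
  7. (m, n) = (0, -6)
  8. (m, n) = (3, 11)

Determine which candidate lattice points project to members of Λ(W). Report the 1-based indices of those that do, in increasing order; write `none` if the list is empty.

3, 5, 6, 8

Compute τ' = (4−√20)/2 = -0.2361, so π⊥(m,n) = m -0.2361·n.
#1 (17,11): internal coord 17 + (11)·τ' = +14.4033; +14.4033 ∉ [0.1, 1.1) → out
#2 (6,17): internal coord 6 + (17)·τ' = +1.9868; +1.9868 ∉ [0.1, 1.1) → out
#3 (-3,-14): internal coord -3 + (-14)·τ' = +0.3050; +0.3050 ∈ [0.1, 1.1) → IN Λ
#4 (-2,-17): internal coord -2 + (-17)·τ' = +2.0132; +2.0132 ∉ [0.1, 1.1) → out
#5 (1,2): internal coord 1 + (2)·τ' = +0.5279; +0.5279 ∈ [0.1, 1.1) → IN Λ
#6 (5,17): internal coord 5 + (17)·τ' = +0.9868; +0.9868 ∈ [0.1, 1.1) → IN Λ
#7 (0,-6): internal coord 0 + (-6)·τ' = +1.4164; +1.4164 ∉ [0.1, 1.1) → out
#8 (3,11): internal coord 3 + (11)·τ' = +0.4033; +0.4033 ∈ [0.1, 1.1) → IN Λ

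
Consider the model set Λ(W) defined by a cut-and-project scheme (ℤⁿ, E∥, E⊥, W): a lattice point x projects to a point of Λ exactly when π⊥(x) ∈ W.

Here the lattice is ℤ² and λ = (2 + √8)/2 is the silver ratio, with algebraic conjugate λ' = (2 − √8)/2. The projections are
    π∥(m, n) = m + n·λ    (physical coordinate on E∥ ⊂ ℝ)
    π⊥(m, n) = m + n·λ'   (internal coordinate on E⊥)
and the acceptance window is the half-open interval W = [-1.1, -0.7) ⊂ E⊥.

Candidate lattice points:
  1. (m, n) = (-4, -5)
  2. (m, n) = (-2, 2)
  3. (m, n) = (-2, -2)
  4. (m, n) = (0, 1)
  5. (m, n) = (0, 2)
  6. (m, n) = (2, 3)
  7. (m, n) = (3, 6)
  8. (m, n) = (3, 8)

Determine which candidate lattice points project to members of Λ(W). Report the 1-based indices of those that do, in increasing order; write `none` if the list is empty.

5

Numerically λ ≈ 2.4142 and λ' = −1/λ ≈ -0.4142.
[1] lift (-4,-5): star map gives -1.9289; window check -1.1 ≤ -1.9289 < -0.7 is false → out
[2] lift (-2,2): star map gives -2.8284; window check -1.1 ≤ -2.8284 < -0.7 is false → out
[3] lift (-2,-2): star map gives -1.1716; window check -1.1 ≤ -1.1716 < -0.7 is false → out
[4] lift (0,1): star map gives -0.4142; window check -1.1 ≤ -0.4142 < -0.7 is false → out
[5] lift (0,2): star map gives -0.8284; window check -1.1 ≤ -0.8284 < -0.7 is true → IN Λ
[6] lift (2,3): star map gives 0.7574; window check -1.1 ≤ 0.7574 < -0.7 is false → out
[7] lift (3,6): star map gives 0.5147; window check -1.1 ≤ 0.5147 < -0.7 is false → out
[8] lift (3,8): star map gives -0.3137; window check -1.1 ≤ -0.3137 < -0.7 is false → out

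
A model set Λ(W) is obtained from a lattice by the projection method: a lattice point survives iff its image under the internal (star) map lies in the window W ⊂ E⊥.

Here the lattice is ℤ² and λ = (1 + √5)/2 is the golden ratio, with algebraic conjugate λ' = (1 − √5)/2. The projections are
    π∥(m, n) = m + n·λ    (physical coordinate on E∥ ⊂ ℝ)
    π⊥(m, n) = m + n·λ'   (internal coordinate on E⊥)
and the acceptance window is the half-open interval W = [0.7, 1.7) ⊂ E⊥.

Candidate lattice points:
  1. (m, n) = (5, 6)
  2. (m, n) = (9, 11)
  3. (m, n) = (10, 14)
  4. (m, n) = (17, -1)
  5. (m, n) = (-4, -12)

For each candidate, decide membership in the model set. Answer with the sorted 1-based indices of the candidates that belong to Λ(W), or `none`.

Compute λ' = (1−√5)/2 = -0.618034, so π⊥(m,n) = m -0.618034·n.
#1 (5,6): internal coord 5 + (6)·λ' = +1.291796; +1.291796 ∈ [0.7, 1.7) → IN Λ
#2 (9,11): internal coord 9 + (11)·λ' = +2.201626; +2.201626 ∉ [0.7, 1.7) → out
#3 (10,14): internal coord 10 + (14)·λ' = +1.347524; +1.347524 ∈ [0.7, 1.7) → IN Λ
#4 (17,-1): internal coord 17 + (-1)·λ' = +17.618034; +17.618034 ∉ [0.7, 1.7) → out
#5 (-4,-12): internal coord -4 + (-12)·λ' = +3.416408; +3.416408 ∉ [0.7, 1.7) → out

1, 3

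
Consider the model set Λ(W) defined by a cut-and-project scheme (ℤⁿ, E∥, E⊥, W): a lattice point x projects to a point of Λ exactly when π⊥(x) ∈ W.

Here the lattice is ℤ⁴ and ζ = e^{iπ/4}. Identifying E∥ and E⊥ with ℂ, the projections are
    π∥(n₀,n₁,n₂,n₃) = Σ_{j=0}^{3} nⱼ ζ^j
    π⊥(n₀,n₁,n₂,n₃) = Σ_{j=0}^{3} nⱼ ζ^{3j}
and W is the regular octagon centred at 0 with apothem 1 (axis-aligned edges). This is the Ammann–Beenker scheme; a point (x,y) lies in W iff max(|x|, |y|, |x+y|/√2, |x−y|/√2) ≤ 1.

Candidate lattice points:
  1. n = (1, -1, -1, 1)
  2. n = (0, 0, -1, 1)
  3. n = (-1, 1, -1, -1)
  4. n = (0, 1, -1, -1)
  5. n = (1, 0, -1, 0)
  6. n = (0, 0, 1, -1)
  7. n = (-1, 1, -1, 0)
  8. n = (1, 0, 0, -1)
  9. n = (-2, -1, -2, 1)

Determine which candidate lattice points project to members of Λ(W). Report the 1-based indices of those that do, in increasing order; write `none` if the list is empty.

π⊥(n) = n₀ + n₁ζ³ + n₂ζ⁶ + n₃ζ⁹ where ζ = e^{iπ/4}.
#1 (1, -1, -1, 1): internal (2.41421, 1.00000); octagon support 2.41421 vs apothem 1 → ∉ W
#2 (0, 0, -1, 1): internal (0.70711, 1.70711); octagon support 1.70711 vs apothem 1 → ∉ W
#3 (-1, 1, -1, -1): internal (-2.41421, 1.00000); octagon support 2.41421 vs apothem 1 → ∉ W
#4 (0, 1, -1, -1): internal (-1.41421, 1.00000); octagon support 1.70711 vs apothem 1 → ∉ W
#5 (1, 0, -1, 0): internal (1.00000, 1.00000); octagon support 1.41421 vs apothem 1 → ∉ W
#6 (0, 0, 1, -1): internal (-0.70711, -1.70711); octagon support 1.70711 vs apothem 1 → ∉ W
#7 (-1, 1, -1, 0): internal (-1.70711, 1.70711); octagon support 2.41421 vs apothem 1 → ∉ W
#8 (1, 0, 0, -1): internal (0.29289, -0.70711); octagon support 0.70711 vs apothem 1 → ∈ W
#9 (-2, -1, -2, 1): internal (-0.58579, 2.00000); octagon support 2.00000 vs apothem 1 → ∉ W

8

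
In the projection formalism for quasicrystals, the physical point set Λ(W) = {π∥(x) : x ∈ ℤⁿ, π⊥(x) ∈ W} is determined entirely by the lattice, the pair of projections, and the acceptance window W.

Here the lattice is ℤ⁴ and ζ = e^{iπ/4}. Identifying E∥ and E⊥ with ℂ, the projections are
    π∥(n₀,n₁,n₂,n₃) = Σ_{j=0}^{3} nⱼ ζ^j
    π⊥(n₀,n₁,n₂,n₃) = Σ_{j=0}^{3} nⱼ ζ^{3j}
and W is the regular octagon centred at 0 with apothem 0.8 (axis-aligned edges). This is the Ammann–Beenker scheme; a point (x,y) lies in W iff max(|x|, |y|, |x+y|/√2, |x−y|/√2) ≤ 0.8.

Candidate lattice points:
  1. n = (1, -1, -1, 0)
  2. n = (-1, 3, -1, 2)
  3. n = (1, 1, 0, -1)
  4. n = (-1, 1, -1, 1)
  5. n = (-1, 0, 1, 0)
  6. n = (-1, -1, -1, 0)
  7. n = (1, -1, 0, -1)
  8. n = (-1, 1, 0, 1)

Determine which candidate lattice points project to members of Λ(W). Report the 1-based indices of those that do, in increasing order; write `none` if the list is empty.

3, 6

Internal map: ζ^{3j} for j=0..3 gives (1,0), (−√2/2,√2/2), (0,−1), (√2/2,√2/2).
candidate 1: n = (1, -1, -1, 0) → π⊥ ≈ (+1.70711, +0.29289); max(|x|,|y|,|x±y|/√2) = 1.70711 > 0.8 ⇒ ∉ W
candidate 2: n = (-1, 3, -1, 2) → π⊥ ≈ (-1.70711, +4.53553); max(|x|,|y|,|x±y|/√2) = 4.53553 > 0.8 ⇒ ∉ W
candidate 3: n = (1, 1, 0, -1) → π⊥ ≈ (-0.41421, +0.00000); max(|x|,|y|,|x±y|/√2) = 0.41421 ≤ 0.8 ⇒ ∈ W
candidate 4: n = (-1, 1, -1, 1) → π⊥ ≈ (-1.00000, +2.41421); max(|x|,|y|,|x±y|/√2) = 2.41421 > 0.8 ⇒ ∉ W
candidate 5: n = (-1, 0, 1, 0) → π⊥ ≈ (-1.00000, -1.00000); max(|x|,|y|,|x±y|/√2) = 1.41421 > 0.8 ⇒ ∉ W
candidate 6: n = (-1, -1, -1, 0) → π⊥ ≈ (-0.29289, +0.29289); max(|x|,|y|,|x±y|/√2) = 0.41421 ≤ 0.8 ⇒ ∈ W
candidate 7: n = (1, -1, 0, -1) → π⊥ ≈ (+1.00000, -1.41421); max(|x|,|y|,|x±y|/√2) = 1.70711 > 0.8 ⇒ ∉ W
candidate 8: n = (-1, 1, 0, 1) → π⊥ ≈ (-1.00000, +1.41421); max(|x|,|y|,|x±y|/√2) = 1.70711 > 0.8 ⇒ ∉ W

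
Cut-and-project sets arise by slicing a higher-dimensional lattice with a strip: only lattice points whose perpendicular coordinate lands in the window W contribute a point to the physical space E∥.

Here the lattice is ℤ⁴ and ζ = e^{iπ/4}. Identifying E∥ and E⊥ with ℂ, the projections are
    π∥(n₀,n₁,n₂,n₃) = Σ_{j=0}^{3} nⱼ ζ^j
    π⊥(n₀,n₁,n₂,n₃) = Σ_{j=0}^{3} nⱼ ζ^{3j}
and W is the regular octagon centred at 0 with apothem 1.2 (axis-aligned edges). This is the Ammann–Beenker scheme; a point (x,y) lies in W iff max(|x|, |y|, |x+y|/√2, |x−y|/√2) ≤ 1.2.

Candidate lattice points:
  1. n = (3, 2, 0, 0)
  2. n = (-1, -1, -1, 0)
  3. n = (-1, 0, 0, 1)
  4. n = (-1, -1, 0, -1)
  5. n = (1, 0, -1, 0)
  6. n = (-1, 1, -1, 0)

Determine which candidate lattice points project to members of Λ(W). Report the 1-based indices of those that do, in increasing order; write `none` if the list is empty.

2, 3

π⊥(n) = n₀ + n₁ζ³ + n₂ζ⁶ + n₃ζ⁹ where ζ = e^{iπ/4}.
candidate 1: n = (3, 2, 0, 0) → π⊥ ≈ (+1.585786, +1.414214); max(|x|,|y|,|x±y|/√2) = 2.121320 > 1.2 ⇒ ∉ W
candidate 2: n = (-1, -1, -1, 0) → π⊥ ≈ (-0.292893, +0.292893); max(|x|,|y|,|x±y|/√2) = 0.414214 ≤ 1.2 ⇒ ∈ W
candidate 3: n = (-1, 0, 0, 1) → π⊥ ≈ (-0.292893, +0.707107); max(|x|,|y|,|x±y|/√2) = 0.707107 ≤ 1.2 ⇒ ∈ W
candidate 4: n = (-1, -1, 0, -1) → π⊥ ≈ (-1.000000, -1.414214); max(|x|,|y|,|x±y|/√2) = 1.707107 > 1.2 ⇒ ∉ W
candidate 5: n = (1, 0, -1, 0) → π⊥ ≈ (+1.000000, +1.000000); max(|x|,|y|,|x±y|/√2) = 1.414214 > 1.2 ⇒ ∉ W
candidate 6: n = (-1, 1, -1, 0) → π⊥ ≈ (-1.707107, +1.707107); max(|x|,|y|,|x±y|/√2) = 2.414214 > 1.2 ⇒ ∉ W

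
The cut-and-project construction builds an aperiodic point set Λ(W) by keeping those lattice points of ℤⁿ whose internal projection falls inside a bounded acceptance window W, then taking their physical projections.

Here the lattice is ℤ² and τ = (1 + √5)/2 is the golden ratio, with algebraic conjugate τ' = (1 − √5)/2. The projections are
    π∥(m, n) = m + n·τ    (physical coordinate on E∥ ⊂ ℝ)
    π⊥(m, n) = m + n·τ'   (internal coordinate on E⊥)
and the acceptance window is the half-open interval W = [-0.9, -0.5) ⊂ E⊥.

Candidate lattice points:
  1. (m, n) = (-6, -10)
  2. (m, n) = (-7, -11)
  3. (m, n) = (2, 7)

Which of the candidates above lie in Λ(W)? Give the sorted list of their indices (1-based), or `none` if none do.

τ' = (1−√5)/2 ≈ -0.6180.
[1] lift (-6,-10): star map gives 0.1803; window check -0.9 ≤ 0.1803 < -0.5 is false → out
[2] lift (-7,-11): star map gives -0.2016; window check -0.9 ≤ -0.2016 < -0.5 is false → out
[3] lift (2,7): star map gives -2.3262; window check -0.9 ≤ -2.3262 < -0.5 is false → out

none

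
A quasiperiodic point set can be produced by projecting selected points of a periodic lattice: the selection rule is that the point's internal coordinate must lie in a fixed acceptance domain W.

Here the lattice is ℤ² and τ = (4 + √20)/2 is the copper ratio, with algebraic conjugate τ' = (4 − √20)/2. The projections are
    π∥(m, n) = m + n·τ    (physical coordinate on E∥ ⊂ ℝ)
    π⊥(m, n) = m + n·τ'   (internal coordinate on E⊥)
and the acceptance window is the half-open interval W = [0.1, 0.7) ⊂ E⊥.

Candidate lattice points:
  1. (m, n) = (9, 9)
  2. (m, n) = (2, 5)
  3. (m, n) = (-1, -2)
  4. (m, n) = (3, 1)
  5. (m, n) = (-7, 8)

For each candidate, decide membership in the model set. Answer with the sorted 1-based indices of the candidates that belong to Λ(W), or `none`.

τ' = (4−√20)/2 ≈ -0.2361.
#1 (9,9): internal coord 9 + (9)·τ' = +6.8754; +6.8754 ∉ [0.1, 0.7) → out
#2 (2,5): internal coord 2 + (5)·τ' = +0.8197; +0.8197 ∉ [0.1, 0.7) → out
#3 (-1,-2): internal coord -1 + (-2)·τ' = -0.5279; -0.5279 ∉ [0.1, 0.7) → out
#4 (3,1): internal coord 3 + (1)·τ' = +2.7639; +2.7639 ∉ [0.1, 0.7) → out
#5 (-7,8): internal coord -7 + (8)·τ' = -8.8885; -8.8885 ∉ [0.1, 0.7) → out

none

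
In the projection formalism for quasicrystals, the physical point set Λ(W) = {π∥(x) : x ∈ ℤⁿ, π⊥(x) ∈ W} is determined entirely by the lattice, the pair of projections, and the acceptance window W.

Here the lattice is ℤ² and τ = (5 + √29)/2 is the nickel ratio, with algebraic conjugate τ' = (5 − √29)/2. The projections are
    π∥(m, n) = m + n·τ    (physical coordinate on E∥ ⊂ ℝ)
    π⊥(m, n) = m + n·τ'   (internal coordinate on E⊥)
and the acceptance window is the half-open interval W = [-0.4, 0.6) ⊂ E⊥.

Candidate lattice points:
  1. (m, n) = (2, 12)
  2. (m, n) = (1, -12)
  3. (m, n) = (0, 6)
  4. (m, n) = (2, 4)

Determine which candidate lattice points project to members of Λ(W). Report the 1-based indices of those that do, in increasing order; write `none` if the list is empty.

Numerically τ ≈ 5.19258 and τ' = −1/τ ≈ -0.19258.
[1] lift (2,12): star map gives -0.31099; window check -0.4 ≤ -0.31099 < 0.6 is true → IN Λ
[2] lift (1,-12): star map gives 3.31099; window check -0.4 ≤ 3.31099 < 0.6 is false → out
[3] lift (0,6): star map gives -1.15549; window check -0.4 ≤ -1.15549 < 0.6 is false → out
[4] lift (2,4): star map gives 1.22967; window check -0.4 ≤ 1.22967 < 0.6 is false → out

1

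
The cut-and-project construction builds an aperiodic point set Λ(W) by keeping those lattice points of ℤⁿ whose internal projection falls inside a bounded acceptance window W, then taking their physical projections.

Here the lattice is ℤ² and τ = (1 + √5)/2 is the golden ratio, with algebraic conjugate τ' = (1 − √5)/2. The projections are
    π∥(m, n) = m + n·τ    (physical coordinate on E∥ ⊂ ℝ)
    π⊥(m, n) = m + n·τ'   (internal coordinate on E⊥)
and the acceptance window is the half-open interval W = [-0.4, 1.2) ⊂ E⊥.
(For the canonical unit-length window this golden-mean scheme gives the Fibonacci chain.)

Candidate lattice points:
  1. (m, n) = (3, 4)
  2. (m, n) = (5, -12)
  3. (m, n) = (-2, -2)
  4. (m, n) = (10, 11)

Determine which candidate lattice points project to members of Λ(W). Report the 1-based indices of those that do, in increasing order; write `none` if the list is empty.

τ' = (1−√5)/2 ≈ -0.6180.
candidate 1: (m,n)=(3,4) → π∥ = 3+4·τ ≈ 9.4721, π⊥ = 3+4·τ' ≈ 0.5279 ∈ [-0.4, 1.2) ⇒ IN Λ
candidate 2: (m,n)=(5,-12) → π∥ = 5-12·τ ≈ -14.4164, π⊥ = 5-12·τ' ≈ 12.4164 ∉ [-0.4, 1.2) ⇒ out
candidate 3: (m,n)=(-2,-2) → π∥ = -2-2·τ ≈ -5.2361, π⊥ = -2-2·τ' ≈ -0.7639 ∉ [-0.4, 1.2) ⇒ out
candidate 4: (m,n)=(10,11) → π∥ = 10+11·τ ≈ 27.7984, π⊥ = 10+11·τ' ≈ 3.2016 ∉ [-0.4, 1.2) ⇒ out

1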